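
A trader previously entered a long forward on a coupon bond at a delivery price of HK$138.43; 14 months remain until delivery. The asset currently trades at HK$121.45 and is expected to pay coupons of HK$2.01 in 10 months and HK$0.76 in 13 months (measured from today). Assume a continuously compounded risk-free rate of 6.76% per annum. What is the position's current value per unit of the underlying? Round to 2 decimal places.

-HK$9.09

PV(remaining coupons) I = 2.01·e^(−0.0676·10/12) + 0.76·e^(−0.0676·13/12) = 2.6062
Current forward F = (S − I)·e^(rT) = (121.45 − 2.6062)·e^(0.0676·14/12) = 118.8438 × 1.082060 = 128.5961
Value (long) = (F − K)·e^(−rT) = (128.5961 − 138.43) × 0.924163 = -9.0881
Value = -HK$9.09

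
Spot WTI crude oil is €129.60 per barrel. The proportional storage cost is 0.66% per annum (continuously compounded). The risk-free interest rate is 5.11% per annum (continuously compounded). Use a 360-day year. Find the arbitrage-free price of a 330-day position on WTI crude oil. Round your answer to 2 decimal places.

€136.64 per barrel

Net carry = r + u − y = 0.0511 + 0.0066 − 0.0000 = 0.0577
F = S·e^((r+u−y)T) = 129.60 · e^(0.0577 × 330/360) = 129.60 · e^0.052892
= 129.60 × 1.054316 = €136.64 per barrel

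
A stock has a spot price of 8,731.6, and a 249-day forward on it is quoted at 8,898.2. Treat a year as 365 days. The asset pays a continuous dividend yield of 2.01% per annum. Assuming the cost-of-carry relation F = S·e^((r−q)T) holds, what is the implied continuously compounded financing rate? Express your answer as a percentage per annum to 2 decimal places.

4.78%

From F = S·e^((r−q)T): (r − q) = ln(F/S)/T
ln(8898.2/8731.6) = ln(1.019080) = 0.018900
(r − q) = 0.018900 / (249/365) = 0.027705
r = ln(F/S)/T + q = 0.027705 + 0.0201 = 0.047805
r = 4.78%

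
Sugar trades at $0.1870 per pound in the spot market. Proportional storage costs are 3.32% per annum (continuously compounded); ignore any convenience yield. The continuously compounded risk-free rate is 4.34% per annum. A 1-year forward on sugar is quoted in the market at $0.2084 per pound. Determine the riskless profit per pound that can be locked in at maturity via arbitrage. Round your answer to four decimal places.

$0.0065 per pound

Fair forward: F* = S·e^(carry·T), with carry = (r + u) = 0.0434 + 0.0332 = 0.0766
F* = 0.1870 · e^(0.0766 × 12/12) = 0.1870 · e^0.076600 = 0.1870 × 1.079610 = $0.2019
Market $0.2084 > fair $0.2019: forward overpriced → cash-and-carry (buy spot, short the forward).
At maturity, profit = |F_mkt − F*| = |0.2084 − 0.2019| = $0.0065 per pound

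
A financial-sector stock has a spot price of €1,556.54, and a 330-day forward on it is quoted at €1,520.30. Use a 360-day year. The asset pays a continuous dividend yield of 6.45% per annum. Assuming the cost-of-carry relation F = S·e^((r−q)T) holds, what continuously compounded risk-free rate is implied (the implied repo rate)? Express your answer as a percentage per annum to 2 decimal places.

From F = S·e^((r−q)T): (r − q) = ln(F/S)/T
ln(1520.30/1556.54) = ln(0.976718) = -0.023557
(r − q) = -0.023557 / (330/360) = -0.025699
r = ln(F/S)/T + q = -0.025699 + 0.0645 = 0.038801
r = 3.88%

3.88%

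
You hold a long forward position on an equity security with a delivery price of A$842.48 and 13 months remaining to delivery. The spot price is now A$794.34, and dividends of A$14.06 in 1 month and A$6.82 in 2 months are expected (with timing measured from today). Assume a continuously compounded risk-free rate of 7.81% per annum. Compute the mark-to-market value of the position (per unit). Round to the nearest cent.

PV(remaining dividends) I = 14.06·e^(−0.0781·1/12) + 6.82·e^(−0.0781·2/12) = 20.7006
Current forward F = (S − I)·e^(rT) = (794.34 − 20.7006)·e^(0.0781·13/12) = 773.6394 × 1.088291 = 841.9448
Value (long) = (F − K)·e^(−rT) = (841.9448 − 842.48) × 0.918872 = -0.4918
Value = -A$0.49

-A$0.49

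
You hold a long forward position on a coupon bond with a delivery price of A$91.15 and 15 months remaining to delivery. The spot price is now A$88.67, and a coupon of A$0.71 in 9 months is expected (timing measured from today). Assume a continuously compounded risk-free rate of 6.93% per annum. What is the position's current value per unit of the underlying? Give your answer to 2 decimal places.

PV(remaining coupons) I = 0.71·e^(−0.0693·9/12) = 0.6740
Current forward F = (S − I)·e^(rT) = (88.67 − 0.6740)·e^(0.0693·15/12) = 87.9960 × 1.090488 = 95.9586
Value (long) = (F − K)·e^(−rT) = (95.9586 − 91.15) × 0.917021 = 4.4096
Value = A$4.41

A$4.41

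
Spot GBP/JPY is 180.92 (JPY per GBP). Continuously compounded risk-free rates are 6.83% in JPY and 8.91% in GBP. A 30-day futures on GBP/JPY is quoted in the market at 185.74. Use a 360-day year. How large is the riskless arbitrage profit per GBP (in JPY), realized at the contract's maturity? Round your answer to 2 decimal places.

5.13 per GBP (in JPY)

Fair futures: F* = S·e^(carry·T), with carry = (r_JPY − r_GBP) = 0.0683 − 0.0891 = -0.0208
F* = 180.92 · e^(-0.0208 × 30/360) = 180.92 · e^-0.001733 = 180.92 × 0.998269 = 180.6068
Market 185.74 > fair 180.6068: forward overpriced → cash-and-carry (buy spot, short the forward).
At maturity, profit = |F_mkt − F*| = |185.74 − 180.6068| = 5.13 per GBP (in JPY)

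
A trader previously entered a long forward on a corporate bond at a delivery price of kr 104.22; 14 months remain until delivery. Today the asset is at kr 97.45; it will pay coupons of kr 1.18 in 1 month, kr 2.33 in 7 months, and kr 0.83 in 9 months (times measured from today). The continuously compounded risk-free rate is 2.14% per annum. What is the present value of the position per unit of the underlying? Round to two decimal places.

PV(remaining coupons) I = 1.18·e^(−0.0214·1/12) + 2.33·e^(−0.0214·7/12) + 0.83·e^(−0.0214·9/12) = 4.2958
Current forward F = (S − I)·e^(rT) = (97.45 − 4.2958)·e^(0.0214·14/12) = 93.1542 × 1.025281 = 95.5092
Value (long) = (F − K)·e^(−rT) = (95.5092 − 104.22) × 0.975342 = -8.4960
Value = -kr 8.50

-kr 8.50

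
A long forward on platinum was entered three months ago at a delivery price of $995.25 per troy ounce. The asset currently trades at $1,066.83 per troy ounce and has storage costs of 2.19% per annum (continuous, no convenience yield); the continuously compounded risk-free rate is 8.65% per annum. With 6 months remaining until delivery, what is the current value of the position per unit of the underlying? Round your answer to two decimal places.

Current fair forward for the remaining 6 months: F = S·e^((r + u)·T), (r + u) = 0.0865 + 0.0219 = 0.1084
F = 1066.83 · e^(0.1084 × 6/12) = 1066.83 × 1.05569572 = 1126.2479
Value of long forward = (F − K)·e^(−rT) = (1126.2479 − 995.25) · e^(−0.0865·6/12)
= 130.9979 × 0.95767194 = 125.45

$125.45 per troy ounce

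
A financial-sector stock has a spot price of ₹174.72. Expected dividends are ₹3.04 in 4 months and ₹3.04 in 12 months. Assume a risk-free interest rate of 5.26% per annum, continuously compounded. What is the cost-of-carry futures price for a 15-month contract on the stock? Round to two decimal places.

PV(dividends) I = 3.04·e^(−0.0526·4/12) + 3.04·e^(−0.0526·12/12)
I = 2.9872 + 2.8842 = 5.8714
F = (S − I)·e^(rT) = (174.72 − 5.8714) · e^(0.0526·15/12)
= 168.8486 · e^0.065750 = 168.8486 × 1.067960 = ₹180.32

₹180.32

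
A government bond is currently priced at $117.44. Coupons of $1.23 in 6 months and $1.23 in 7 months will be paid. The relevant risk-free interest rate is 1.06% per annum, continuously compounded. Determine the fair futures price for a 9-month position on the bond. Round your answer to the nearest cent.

PV(coupons) I = 1.23·e^(−0.0106·6/12) + 1.23·e^(−0.0106·7/12)
I = 1.2235 + 1.2224 = 2.4459
F = (S − I)·e^(rT) = (117.44 − 2.4459) · e^(0.0106·9/12)
= 114.9941 · e^0.007950 = 114.9941 × 1.007982 = $115.91

$115.91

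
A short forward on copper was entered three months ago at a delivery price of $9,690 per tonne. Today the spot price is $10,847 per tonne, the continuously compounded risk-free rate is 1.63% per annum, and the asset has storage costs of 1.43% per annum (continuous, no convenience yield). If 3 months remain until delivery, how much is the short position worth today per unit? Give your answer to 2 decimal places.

-$1235.25 per tonne

Current fair forward for the remaining 3 months: F = S·e^((r + u)·T), (r + u) = 0.0163 + 0.0143 = 0.0306
F = 10847 · e^(0.0306 × 3/12) = 10847 × 1.00767934 = 10930.2978
Value of long forward = (F − K)·e^(−rT) = (10930.2978 − 9690) · e^(−0.0163·3/12)
= 1240.2978 × 0.99593329 = 1235.25
Short position value = −(long value) = -$1235.25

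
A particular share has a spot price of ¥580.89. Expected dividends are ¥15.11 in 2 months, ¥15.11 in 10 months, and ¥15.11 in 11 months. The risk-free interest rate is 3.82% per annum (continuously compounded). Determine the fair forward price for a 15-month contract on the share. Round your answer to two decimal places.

PV(dividends) I = 15.11·e^(−0.0382·2/12) + 15.11·e^(−0.0382·10/12) + 15.11·e^(−0.0382·11/12)
I = 15.0141 + 14.6366 + 14.5901 = 44.2408
F = (S − I)·e^(rT) = (580.89 − 44.2408) · e^(0.0382·15/12)
= 536.6492 · e^0.047750 = 536.6492 × 1.048908 = ¥562.90

¥562.90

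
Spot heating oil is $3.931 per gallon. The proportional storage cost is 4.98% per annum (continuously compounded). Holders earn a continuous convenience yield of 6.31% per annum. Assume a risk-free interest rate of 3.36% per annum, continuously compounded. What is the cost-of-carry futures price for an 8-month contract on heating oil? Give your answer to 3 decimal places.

Net carry = r + u − y = 0.0336 + 0.0498 − 0.0631 = 0.0203
F = S·e^((r+u−y)T) = 3.931 · e^(0.0203 × 8/12) = 3.931 · e^0.013533
= 3.931 × 1.013625 = $3.985 per gallon

$3.985 per gallon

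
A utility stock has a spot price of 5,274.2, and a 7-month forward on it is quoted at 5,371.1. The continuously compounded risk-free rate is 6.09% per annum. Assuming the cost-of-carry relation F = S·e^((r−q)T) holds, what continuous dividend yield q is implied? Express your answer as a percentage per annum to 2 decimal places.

From F = S·e^((r−q)T): (r − q) = ln(F/S)/T
ln(5371.1/5274.2) = ln(1.018372) = 0.018205
(r − q) = 0.018205 / (7/12) = 0.031209
q = r − ln(F/S)/T = 0.0609 − 0.031209 = 0.029691
q = 2.97%

2.97%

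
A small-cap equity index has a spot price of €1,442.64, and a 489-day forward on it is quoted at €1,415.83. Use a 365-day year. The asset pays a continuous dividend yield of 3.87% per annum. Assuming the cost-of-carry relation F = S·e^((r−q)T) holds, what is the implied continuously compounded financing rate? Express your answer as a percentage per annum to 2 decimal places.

2.47%

From F = S·e^((r−q)T): (r − q) = ln(F/S)/T
ln(1415.83/1442.64) = ln(0.981416) = -0.018759
(r − q) = -0.018759 / (489/365) = -0.014002
r = ln(F/S)/T + q = -0.014002 + 0.0387 = 0.024698
r = 2.47%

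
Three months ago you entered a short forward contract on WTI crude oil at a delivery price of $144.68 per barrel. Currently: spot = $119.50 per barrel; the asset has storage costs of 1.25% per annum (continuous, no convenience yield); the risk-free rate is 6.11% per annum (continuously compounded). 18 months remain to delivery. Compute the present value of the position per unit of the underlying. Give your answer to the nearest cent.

$10.25 per barrel

Current fair forward for the remaining 18 months: F = S·e^((r + u)·T), (r + u) = 0.0611 + 0.0125 = 0.0736
F = 119.50 · e^(0.0736 × 18/12) = 119.50 × 1.116725 = 133.4486
Value of long forward = (F − K)·e^(−rT) = (133.4486 − 144.68) · e^(−0.0611·18/12)
= -11.2314 × 0.912424 = -10.25
Short position value = −(long value) = $10.25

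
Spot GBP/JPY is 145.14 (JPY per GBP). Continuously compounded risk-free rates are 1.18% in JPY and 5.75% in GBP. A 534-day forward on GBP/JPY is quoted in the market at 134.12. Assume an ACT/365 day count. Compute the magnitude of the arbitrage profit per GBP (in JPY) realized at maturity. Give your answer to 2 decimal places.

Fair forward: F* = S·e^(carry·T), with carry = (r_JPY − r_GBP) = 0.0118 − 0.0575 = -0.0457
F* = 145.14 · e^(-0.0457 × 534/365) = 145.14 · e^-0.066860 = 145.14 × 0.935326 = 135.7532
Market 134.12 < fair 135.7532: forward underpriced → reverse cash-and-carry (short spot, go long the forward).
At maturity, profit = |F_mkt − F*| = |134.12 − 135.7532| = 1.63 per GBP (in JPY)

1.63 per GBP (in JPY)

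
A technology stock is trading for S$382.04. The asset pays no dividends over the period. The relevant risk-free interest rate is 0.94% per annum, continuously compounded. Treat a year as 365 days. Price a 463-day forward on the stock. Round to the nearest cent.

S$386.62

F = S·e^(rT) = 382.04 · e^(0.0094 × 463/365)
= 382.04 · e^0.011924 = 382.04 × 1.011995
F = S$386.62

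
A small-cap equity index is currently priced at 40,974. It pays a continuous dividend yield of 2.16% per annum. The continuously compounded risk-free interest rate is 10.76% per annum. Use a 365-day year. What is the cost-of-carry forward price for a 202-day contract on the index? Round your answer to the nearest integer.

42,971

F = S·e^((r − q)T) = 40974 · e^((0.1076 − 0.0216) × 202/365)
= 40974 · e^0.047595 = 40974 × 1.048746
F = 42,971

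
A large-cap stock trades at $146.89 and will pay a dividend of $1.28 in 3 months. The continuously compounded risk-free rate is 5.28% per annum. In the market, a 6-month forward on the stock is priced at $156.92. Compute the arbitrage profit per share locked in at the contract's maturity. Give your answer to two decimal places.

$7.40 per share

PV(dividends) I = 1.28·e^(−0.0528·3/12) = 1.2632
Fair forward F* = (S − I)·e^(rT) = (146.89 − 1.2632)·e^0.026400 = 145.6268 × 1.026752 = 149.5226
Market $156.92 > fair 149.5226: forward overpriced → cash-and-carry (borrow at r, buy the stock and collect the dividends, short the forward).
Profit at T = |F_mkt − F*| = |156.92 − 149.5226| = $7.40 per share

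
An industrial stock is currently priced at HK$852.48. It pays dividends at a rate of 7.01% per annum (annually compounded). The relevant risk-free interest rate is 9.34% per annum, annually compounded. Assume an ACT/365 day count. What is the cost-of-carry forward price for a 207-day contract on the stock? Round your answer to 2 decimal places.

HK$862.96

F = S · (1+r)^T / (1+q)^T
= 852.48 × 1.051944 / 1.039172 = 852.48 × 1.012291
F = HK$862.96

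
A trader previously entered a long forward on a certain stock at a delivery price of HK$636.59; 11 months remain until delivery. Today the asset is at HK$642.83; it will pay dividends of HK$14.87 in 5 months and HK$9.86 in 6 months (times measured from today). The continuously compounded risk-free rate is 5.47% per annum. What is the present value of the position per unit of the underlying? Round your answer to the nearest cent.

HK$13.24

PV(remaining dividends) I = 14.87·e^(−0.0547·5/12) + 9.86·e^(−0.0547·6/12) = 24.1289
Current forward F = (S − I)·e^(rT) = (642.83 − 24.1289)·e^(0.0547·11/12) = 618.7011 × 1.051420 = 650.5147
Value (long) = (F − K)·e^(−rT) = (650.5147 − 636.59) × 0.951095 = 13.2437
Value = HK$13.24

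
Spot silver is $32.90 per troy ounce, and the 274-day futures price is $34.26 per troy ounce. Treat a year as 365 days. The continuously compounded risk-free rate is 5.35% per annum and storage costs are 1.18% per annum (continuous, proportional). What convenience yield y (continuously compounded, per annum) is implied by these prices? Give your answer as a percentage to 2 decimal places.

F = S·e^((r+u−y)T) ⇒ (r+u−y) = ln(F/S)/T
ln(34.26/32.90) = 0.040506; /T ⇒ 0.053959
y = r + u − ln(F/S)/T = 0.0535 + 0.0118 − 0.053959 = 0.011341
y = 1.13%

1.13%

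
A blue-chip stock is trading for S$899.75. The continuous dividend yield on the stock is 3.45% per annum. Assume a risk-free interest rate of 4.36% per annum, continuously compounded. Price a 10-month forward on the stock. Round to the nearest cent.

S$906.60

F = S·e^((r − q)T) = 899.75 · e^((0.0436 − 0.0345) × 10/12)
= 899.75 · e^0.007583 = 899.75 × 1.007612
F = S$906.60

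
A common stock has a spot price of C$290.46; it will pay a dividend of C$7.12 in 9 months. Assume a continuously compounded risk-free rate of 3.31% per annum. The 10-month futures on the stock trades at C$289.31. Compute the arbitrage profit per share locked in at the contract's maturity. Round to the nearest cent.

C$2.13 per share

PV(dividends) I = 7.12·e^(−0.0331·9/12) = 6.9454
Fair futures F* = (S − I)·e^(rT) = (290.46 − 6.9454)·e^0.027583 = 283.5146 × 1.027967 = 291.4437
Market C$289.31 < fair 291.4437: forward underpriced → reverse cash-and-carry (short the stock, invest proceeds at r, pay the dividends, go long the forward).
Profit at T = |F_mkt − F*| = |289.31 − 291.4437| = C$2.13 per share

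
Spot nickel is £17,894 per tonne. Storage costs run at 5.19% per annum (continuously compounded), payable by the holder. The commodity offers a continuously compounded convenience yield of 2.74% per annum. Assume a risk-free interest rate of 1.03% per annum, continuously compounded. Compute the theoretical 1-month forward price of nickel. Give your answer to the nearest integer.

£17,946 per tonne

Net carry = r + u − y = 0.0103 + 0.0519 − 0.0274 = 0.0348
F = S·e^((r+u−y)T) = 17894 · e^(0.0348 × 1/12) = 17894 · e^0.002900
= 17894 × 1.002904 = £17,946 per tonne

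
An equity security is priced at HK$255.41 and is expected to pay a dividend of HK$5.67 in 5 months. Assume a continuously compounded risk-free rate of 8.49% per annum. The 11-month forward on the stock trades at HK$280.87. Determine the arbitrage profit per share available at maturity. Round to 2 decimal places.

HK$10.70 per share

PV(dividends) I = 5.67·e^(−0.0849·5/12) = 5.4729
Fair forward F* = (S − I)·e^(rT) = (255.41 − 5.4729)·e^0.077825 = 249.9371 × 1.080933 = 270.1653
Market HK$280.87 > fair 270.1653: forward overpriced → cash-and-carry (borrow at r, buy the stock and collect the dividends, short the forward).
Profit at T = |F_mkt − F*| = |280.87 − 270.1653| = HK$10.70 per share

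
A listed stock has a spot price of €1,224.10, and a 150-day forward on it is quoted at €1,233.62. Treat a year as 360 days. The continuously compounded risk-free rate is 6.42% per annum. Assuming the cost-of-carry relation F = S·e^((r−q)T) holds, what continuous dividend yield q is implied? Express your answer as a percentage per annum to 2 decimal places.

4.56%

From F = S·e^((r−q)T): (r − q) = ln(F/S)/T
ln(1233.62/1224.10) = ln(1.007777) = 0.007747
(r − q) = 0.007747 / (150/360) = 0.018593
q = r − ln(F/S)/T = 0.0642 − 0.018593 = 0.045607
q = 4.56%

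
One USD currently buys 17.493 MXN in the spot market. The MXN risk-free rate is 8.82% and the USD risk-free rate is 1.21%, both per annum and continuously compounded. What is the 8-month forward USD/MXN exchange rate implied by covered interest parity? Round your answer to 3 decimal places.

18.403

F = S·e^((r_MXN − r_USD)T) = 17.493 · e^((0.0882 − 0.0121) × 8/12)
= 17.493 · e^0.050733 = 17.493 × 1.052042
F = 18.403 MXN per USD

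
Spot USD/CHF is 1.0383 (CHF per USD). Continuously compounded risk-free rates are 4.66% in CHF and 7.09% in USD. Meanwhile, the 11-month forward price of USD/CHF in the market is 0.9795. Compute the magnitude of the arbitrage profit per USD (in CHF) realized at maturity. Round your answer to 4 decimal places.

Fair forward: F* = S·e^(carry·T), with carry = (r_CHF − r_USD) = 0.0466 − 0.0709 = -0.0243
F* = 1.0383 · e^(-0.0243 × 11/12) = 1.0383 · e^-0.022275 = 1.0383 × 0.977971 = 1.0154
Market 0.9795 < fair 1.0154: forward underpriced → reverse cash-and-carry (short spot, go long the forward).
At maturity, profit = |F_mkt − F*| = |0.9795 − 1.0154| = 0.0359 per USD (in CHF)

0.0359 per USD (in CHF)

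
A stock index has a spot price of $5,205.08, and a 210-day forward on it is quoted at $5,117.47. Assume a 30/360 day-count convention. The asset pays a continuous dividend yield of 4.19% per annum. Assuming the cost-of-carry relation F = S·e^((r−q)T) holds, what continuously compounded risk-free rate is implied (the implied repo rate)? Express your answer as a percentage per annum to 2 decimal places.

From F = S·e^((r−q)T): (r − q) = ln(F/S)/T
ln(5117.47/5205.08) = ln(0.983168) = -0.016975
(r − q) = -0.016975 / (210/360) = -0.029100
r = ln(F/S)/T + q = -0.029100 + 0.0419 = 0.012800
r = 1.28%

1.28%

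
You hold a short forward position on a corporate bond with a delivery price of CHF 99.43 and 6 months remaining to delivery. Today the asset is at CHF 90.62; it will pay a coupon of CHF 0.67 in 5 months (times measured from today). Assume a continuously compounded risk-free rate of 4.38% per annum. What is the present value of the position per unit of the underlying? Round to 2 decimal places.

CHF 7.31

PV(remaining coupons) I = 0.67·e^(−0.0438·5/12) = 0.6579
Current forward F = (S − I)·e^(rT) = (90.62 − 0.6579)·e^(0.0438·6/12) = 89.9621 × 1.022142 = 91.9540
Value (long) = (F − K)·e^(−rT) = (91.9540 − 99.43) × 0.978338 = -7.3141
Short position value = −(long value) = CHF 7.31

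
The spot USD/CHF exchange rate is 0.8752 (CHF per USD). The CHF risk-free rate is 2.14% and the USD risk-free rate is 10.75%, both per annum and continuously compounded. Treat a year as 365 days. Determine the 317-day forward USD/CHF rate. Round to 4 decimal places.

F = S·e^((r_CHF − r_USD)T) = 0.8752 · e^((0.0214 − 0.1075) × 317/365)
= 0.8752 · e^-0.074777 = 0.8752 × 0.927950
F = 0.8121 CHF per USD

0.8121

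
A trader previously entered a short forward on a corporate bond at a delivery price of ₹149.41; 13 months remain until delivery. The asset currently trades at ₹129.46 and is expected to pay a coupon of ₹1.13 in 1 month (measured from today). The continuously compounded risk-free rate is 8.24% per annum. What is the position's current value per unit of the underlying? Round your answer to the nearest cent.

₹8.31

PV(remaining coupons) I = 1.13·e^(−0.0824·1/12) = 1.1223
Current forward F = (S − I)·e^(rT) = (129.46 − 1.1223)·e^(0.0824·13/12) = 128.3377 × 1.093372 = 140.3208
Value (long) = (F − K)·e^(−rT) = (140.3208 − 149.41) × 0.914602 = -8.3130
Short position value = −(long value) = ₹8.31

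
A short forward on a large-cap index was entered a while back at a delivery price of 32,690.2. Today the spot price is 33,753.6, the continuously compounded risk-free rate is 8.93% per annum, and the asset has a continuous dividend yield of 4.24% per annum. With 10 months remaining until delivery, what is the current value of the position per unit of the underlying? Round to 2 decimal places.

Current fair forward for the remaining 10 months: F = S·e^((r − q)·T), (r − q) = 0.0893 − 0.0424 = 0.0469
F = 33753.6 · e^(0.0469 × 10/12) = 33753.6 × 1.03985713 = 35098.9216
Value of long forward = (F − K)·e^(−rT) = (35098.9216 − 32690.2) · e^(−0.0893·10/12)
= 2408.7216 × 0.92828483 = 2235.98
Short position value = −(long value) = -2235.98

-2235.98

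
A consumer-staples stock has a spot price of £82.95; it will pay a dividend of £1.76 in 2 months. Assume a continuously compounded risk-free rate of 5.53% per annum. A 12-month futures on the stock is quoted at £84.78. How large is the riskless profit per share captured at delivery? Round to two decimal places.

PV(dividends) I = 1.76·e^(−0.0553·2/12) = 1.7439
Fair futures F* = (S − I)·e^(rT) = (82.95 − 1.7439)·e^0.055300 = 81.2061 × 1.056858 = 85.8233
Market £84.78 < fair 85.8233: forward underpriced → reverse cash-and-carry (short the stock, invest proceeds at r, pay the dividends, go long the forward).
Profit at T = |F_mkt − F*| = |84.78 − 85.8233| = £1.04 per share

£1.04 per share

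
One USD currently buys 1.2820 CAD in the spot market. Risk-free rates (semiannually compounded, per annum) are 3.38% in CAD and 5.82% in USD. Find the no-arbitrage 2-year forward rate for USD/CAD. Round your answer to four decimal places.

By covered interest parity, F = S · (1+r_CAD/2)^(2T) / (1+r_USD/2)^(2T)
= 1.2820 × 1.069333 / 1.121580 = 1.2820 × 0.953417
F = 1.2223 CAD per USD

1.2223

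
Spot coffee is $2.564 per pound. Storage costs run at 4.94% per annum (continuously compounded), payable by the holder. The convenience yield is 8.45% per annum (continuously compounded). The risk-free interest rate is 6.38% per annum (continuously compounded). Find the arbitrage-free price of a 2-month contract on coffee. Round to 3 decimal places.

$2.576 per pound

Net carry = r + u − y = 0.0638 + 0.0494 − 0.0845 = 0.0287
F = S·e^((r+u−y)T) = 2.564 · e^(0.0287 × 2/12) = 2.564 · e^0.004783
= 2.564 × 1.004794 = $2.576 per pound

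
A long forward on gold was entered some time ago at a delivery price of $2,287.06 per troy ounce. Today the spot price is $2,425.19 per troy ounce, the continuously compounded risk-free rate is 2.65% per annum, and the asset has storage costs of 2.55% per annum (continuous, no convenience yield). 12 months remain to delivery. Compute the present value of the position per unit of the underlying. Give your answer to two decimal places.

$260.58 per troy ounce

Current fair forward for the remaining 12 months: F = S·e^((r + u)·T), (r + u) = 0.0265 + 0.0255 = 0.0520
F = 2425.19 · e^(0.0520 × 12/12) = 2425.19 × 1.05337574 = 2554.6363
Value of long forward = (F − K)·e^(−rT) = (2554.6363 − 2287.06) · e^(−0.0265·12/12)
= 267.5763 × 0.97384804 = 260.58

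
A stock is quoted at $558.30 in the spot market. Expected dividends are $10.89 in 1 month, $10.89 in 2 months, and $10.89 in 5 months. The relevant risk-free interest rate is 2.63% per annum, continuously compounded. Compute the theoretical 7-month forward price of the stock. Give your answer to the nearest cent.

$533.95

PV(dividends) I = 10.89·e^(−0.0263·1/12) + 10.89·e^(−0.0263·2/12) + 10.89·e^(−0.0263·5/12)
I = 10.8662 + 10.8424 + 10.7713 = 32.4799
F = (S − I)·e^(rT) = (558.30 − 32.4799) · e^(0.0263·7/12)
= 525.8201 · e^0.015342 = 525.8201 × 1.015460 = $533.95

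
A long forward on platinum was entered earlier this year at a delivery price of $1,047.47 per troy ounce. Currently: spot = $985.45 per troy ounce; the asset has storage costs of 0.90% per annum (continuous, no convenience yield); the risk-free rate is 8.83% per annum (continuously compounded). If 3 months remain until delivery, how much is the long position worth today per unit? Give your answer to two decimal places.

Current fair forward for the remaining 3 months: F = S·e^((r + u)·T), (r + u) = 0.0883 + 0.0090 = 0.0973
F = 985.45 · e^(0.0973 × 3/12) = 985.45 × 1.024623 = 1009.7147
Value of long forward = (F − K)·e^(−rT) = (1009.7147 − 1047.47) · e^(−0.0883·3/12)
= -37.7553 × 0.978167 = -36.93

-$36.93 per troy ounce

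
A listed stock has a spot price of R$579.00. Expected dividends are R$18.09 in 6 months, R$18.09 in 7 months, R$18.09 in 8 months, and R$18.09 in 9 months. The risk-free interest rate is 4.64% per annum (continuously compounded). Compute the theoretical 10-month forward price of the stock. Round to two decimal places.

PV(dividends) I = 18.09·e^(−0.0464·6/12) + 18.09·e^(−0.0464·7/12) + 18.09·e^(−0.0464·8/12) + 18.09·e^(−0.0464·9/12)
I = 17.6751 + 17.6069 + 17.5390 + 17.4713 = 70.2923
F = (S − I)·e^(rT) = (579.00 − 70.2923) · e^(0.0464·10/12)
= 508.7077 · e^0.038667 = 508.7077 × 1.039424 = R$528.76

R$528.76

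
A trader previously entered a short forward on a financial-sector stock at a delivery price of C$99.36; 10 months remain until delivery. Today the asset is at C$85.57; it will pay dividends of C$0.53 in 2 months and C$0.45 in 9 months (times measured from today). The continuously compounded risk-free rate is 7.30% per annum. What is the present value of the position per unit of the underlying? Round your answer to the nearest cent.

PV(remaining dividends) I = 0.53·e^(−0.0730·2/12) + 0.45·e^(−0.0730·9/12) = 0.9496
Current forward F = (S − I)·e^(rT) = (85.57 − 0.9496)·e^(0.0730·10/12) = 84.6204 × 1.062722 = 89.9280
Value (long) = (F − K)·e^(−rT) = (89.9280 − 99.36) × 0.940980 = -8.8753
Short position value = −(long value) = C$8.88

C$8.88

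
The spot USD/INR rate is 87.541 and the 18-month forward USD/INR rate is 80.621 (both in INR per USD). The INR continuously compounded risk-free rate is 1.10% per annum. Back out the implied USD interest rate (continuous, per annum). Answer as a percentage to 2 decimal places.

6.59%

F = S·e^((r_INR − r_USD)T) ⇒ r_USD = r_INR − ln(F/S)/T
ln(80.621/87.541) = -0.082348; /(18/12) = -0.054899
r_USD = 0.0110 + 0.054899 = 0.065899
r_USD = 6.59%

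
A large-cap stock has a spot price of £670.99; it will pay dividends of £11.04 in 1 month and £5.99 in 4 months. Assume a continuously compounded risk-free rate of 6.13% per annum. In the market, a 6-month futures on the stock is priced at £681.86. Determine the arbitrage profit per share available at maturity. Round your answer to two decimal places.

PV(dividends) I = 11.04·e^(−0.0613·1/12) + 5.99·e^(−0.0613·4/12) = 16.8526
Fair futures F* = (S − I)·e^(rT) = (670.99 − 16.8526)·e^0.030650 = 654.1374 × 1.031125 = 674.4974
Market £681.86 > fair 674.4974: forward overpriced → cash-and-carry (borrow at r, buy the stock and collect the dividends, short the forward).
Profit at T = |F_mkt − F*| = |681.86 − 674.4974| = £7.36 per share

£7.36 per share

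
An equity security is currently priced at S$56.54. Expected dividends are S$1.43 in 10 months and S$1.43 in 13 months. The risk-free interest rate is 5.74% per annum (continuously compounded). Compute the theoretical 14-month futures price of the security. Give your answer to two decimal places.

PV(dividends) I = 1.43·e^(−0.0574·10/12) + 1.43·e^(−0.0574·13/12)
I = 1.3632 + 1.3438 = 2.7070
F = (S − I)·e^(rT) = (56.54 − 2.7070) · e^(0.0574·14/12)
= 53.8330 · e^0.066967 = 53.8330 × 1.069260 = S$57.56

S$57.56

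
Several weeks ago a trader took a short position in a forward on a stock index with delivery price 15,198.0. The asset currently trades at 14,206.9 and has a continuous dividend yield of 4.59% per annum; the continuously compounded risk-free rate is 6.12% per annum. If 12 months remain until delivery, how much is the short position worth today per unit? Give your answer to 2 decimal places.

726.23

Current fair forward for the remaining 12 months: F = S·e^((r − q)·T), (r − q) = 0.0612 − 0.0459 = 0.0153
F = 14206.9 · e^(0.0153 × 12/12) = 14206.9 × 1.01541764 = 14425.9369
Value of long forward = (F − K)·e^(−rT) = (14425.9369 − 15198.0) · e^(−0.0612·12/12)
= -772.0631 × 0.94063509 = -726.23
Short position value = −(long value) = 726.23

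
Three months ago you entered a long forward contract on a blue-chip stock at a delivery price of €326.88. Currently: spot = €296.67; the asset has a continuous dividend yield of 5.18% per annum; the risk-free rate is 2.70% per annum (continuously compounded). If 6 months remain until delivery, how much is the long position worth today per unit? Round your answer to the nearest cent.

Current fair forward for the remaining 6 months: F = S·e^((r − q)·T), (r − q) = 0.0270 − 0.0518 = -0.0248
F = 296.67 · e^(-0.0248 × 6/12) = 296.67 × 0.987677 = 293.0141
Value of long forward = (F − K)·e^(−rT) = (293.0141 − 326.88) · e^(−0.0270·6/12)
= -33.8659 × 0.986591 = -33.41

-€33.41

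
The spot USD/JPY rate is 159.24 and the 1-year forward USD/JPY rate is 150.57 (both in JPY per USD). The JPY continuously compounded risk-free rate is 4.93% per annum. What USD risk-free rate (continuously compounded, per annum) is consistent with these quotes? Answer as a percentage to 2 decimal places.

10.53%

F = S·e^((r_JPY − r_USD)T) ⇒ r_USD = r_JPY − ln(F/S)/T
ln(150.57/159.24) = -0.055984; /(1) = -0.055984
r_USD = 0.0493 + 0.055984 = 0.105284
r_USD = 10.53%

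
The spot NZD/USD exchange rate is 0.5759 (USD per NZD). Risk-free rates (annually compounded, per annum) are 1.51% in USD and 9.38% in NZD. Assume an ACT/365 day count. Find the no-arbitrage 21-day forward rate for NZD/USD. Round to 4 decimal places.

By covered interest parity, F = S · (1+r_USD)^T / (1+r_NZD)^T
= 0.5759 × 1.000863 / 1.005172 = 0.5759 × 0.995713
F = 0.5734 USD per NZD

0.5734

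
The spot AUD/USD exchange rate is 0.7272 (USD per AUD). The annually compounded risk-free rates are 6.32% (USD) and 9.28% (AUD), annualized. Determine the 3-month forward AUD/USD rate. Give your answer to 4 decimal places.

By covered interest parity, F = S · (1+r_USD)^T / (1+r_AUD)^T
= 0.7272 × 1.015439 / 1.022434 = 0.7272 × 0.993158
F = 0.7222 USD per AUD

0.7222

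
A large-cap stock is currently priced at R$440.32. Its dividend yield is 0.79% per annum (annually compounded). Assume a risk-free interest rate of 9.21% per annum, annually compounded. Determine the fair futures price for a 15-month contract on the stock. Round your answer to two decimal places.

R$486.77

F = S · (1+r)^T / (1+q)^T
= 440.32 × 1.116421 / 1.009885 = 440.32 × 1.105493
F = R$486.77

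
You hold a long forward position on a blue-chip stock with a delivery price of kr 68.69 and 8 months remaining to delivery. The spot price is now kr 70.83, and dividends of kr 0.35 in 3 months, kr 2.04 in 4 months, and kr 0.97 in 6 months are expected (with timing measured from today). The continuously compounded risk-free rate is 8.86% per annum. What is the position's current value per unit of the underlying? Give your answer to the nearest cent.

kr 2.83

PV(remaining dividends) I = 0.35·e^(−0.0886·3/12) + 2.04·e^(−0.0886·4/12) + 0.97·e^(−0.0886·6/12) = 3.2509
Current forward F = (S − I)·e^(rT) = (70.83 − 3.2509)·e^(0.0886·8/12) = 67.5791 × 1.060846 = 71.6910
Value (long) = (F − K)·e^(−rT) = (71.6910 − 68.69) × 0.942644 = 2.8289
Value = kr 2.83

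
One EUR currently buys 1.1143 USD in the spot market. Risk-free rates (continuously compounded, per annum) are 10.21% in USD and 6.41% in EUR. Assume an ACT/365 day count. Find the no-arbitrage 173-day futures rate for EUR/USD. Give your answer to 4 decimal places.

F = S·e^((r_USD − r_EUR)T) = 1.1143 · e^((0.1021 − 0.0641) × 173/365)
= 1.1143 · e^0.018011 = 1.1143 × 1.018174
F = 1.1346 USD per EUR

1.1346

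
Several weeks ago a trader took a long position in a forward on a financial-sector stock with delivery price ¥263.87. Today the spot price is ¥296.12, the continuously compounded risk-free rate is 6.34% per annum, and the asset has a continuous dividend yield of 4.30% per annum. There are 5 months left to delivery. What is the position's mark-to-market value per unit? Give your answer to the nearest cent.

¥33.87

Current fair forward for the remaining 5 months: F = S·e^((r − q)·T), (r − q) = 0.0634 − 0.0430 = 0.0204
F = 296.12 · e^(0.0204 × 5/12) = 296.12 × 1.008536 = 298.6477
Value of long forward = (F − K)·e^(−rT) = (298.6477 − 263.87) · e^(−0.0634·5/12)
= 34.7777 × 0.973929 = 33.87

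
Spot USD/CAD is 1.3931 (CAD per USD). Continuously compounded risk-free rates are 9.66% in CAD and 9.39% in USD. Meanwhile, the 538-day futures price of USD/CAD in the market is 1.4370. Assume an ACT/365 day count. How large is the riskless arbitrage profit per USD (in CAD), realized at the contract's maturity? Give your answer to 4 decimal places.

Fair futures: F* = S·e^(carry·T), with carry = (r_CAD − r_USD) = 0.0966 − 0.0939 = 0.0027
F* = 1.3931 · e^(0.0027 × 538/365) = 1.3931 · e^0.003980 = 1.3931 × 1.003988 = 1.3987
Market 1.4370 > fair 1.3987: forward overpriced → cash-and-carry (buy spot, short the forward).
At maturity, profit = |F_mkt − F*| = |1.4370 − 1.3987| = 0.0383 per USD (in CAD)

0.0383 per USD (in CAD)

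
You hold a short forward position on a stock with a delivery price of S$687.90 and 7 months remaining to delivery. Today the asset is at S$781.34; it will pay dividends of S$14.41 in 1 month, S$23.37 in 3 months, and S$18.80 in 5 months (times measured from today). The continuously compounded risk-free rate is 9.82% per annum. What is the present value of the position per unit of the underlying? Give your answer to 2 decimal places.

PV(remaining dividends) I = 14.41·e^(−0.0982·1/12) + 23.37·e^(−0.0982·3/12) + 18.80·e^(−0.0982·5/12) = 55.1421
Current forward F = (S − I)·e^(rT) = (781.34 − 55.1421)·e^(0.0982·7/12) = 726.1979 × 1.058956 = 769.0116
Value (long) = (F − K)·e^(−rT) = (769.0116 − 687.90) × 0.944326 = 76.5958
Short position value = −(long value) = -S$76.60

-S$76.60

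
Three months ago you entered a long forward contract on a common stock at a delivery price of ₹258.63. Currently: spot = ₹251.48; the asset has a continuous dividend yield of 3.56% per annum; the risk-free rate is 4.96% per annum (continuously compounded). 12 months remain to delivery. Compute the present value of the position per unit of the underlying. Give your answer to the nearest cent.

Current fair forward for the remaining 12 months: F = S·e^((r − q)·T), (r − q) = 0.0496 − 0.0356 = 0.0140
F = 251.48 · e^(0.0140 × 12/12) = 251.48 × 1.014098 = 255.0254
Value of long forward = (F − K)·e^(−rT) = (255.0254 − 258.63) · e^(−0.0496·12/12)
= -3.6046 × 0.951610 = -3.43

-₹3.43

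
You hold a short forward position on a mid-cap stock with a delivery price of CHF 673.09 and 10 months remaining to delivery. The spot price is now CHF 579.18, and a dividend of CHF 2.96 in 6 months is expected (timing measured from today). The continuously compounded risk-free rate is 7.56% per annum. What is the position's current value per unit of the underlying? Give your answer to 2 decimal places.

CHF 55.66

PV(remaining dividends) I = 2.96·e^(−0.0756·6/12) = 2.8502
Current forward F = (S − I)·e^(rT) = (579.18 − 2.8502)·e^(0.0756·10/12) = 576.3298 × 1.065027 = 613.8068
Value (long) = (F − K)·e^(−rT) = (613.8068 − 673.09) × 0.938943 = -55.6635
Short position value = −(long value) = CHF 55.66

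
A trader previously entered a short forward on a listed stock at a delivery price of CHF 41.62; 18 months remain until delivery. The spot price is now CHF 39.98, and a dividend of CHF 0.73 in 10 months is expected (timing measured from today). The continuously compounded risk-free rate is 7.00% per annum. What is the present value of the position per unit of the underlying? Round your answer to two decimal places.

PV(remaining dividends) I = 0.73·e^(−0.0700·10/12) = 0.6886
Current forward F = (S − I)·e^(rT) = (39.98 − 0.6886)·e^(0.0700·18/12) = 39.2914 × 1.110711 = 43.6414
Value (long) = (F − K)·e^(−rT) = (43.6414 − 41.62) × 0.900325 = 1.8199
Short position value = −(long value) = -CHF 1.82

-CHF 1.82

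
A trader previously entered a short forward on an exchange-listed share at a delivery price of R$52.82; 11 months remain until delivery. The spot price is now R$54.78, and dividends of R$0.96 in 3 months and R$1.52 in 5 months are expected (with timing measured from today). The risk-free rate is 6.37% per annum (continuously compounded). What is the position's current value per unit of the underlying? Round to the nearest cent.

-R$2.53

PV(remaining dividends) I = 0.96·e^(−0.0637·3/12) + 1.52·e^(−0.0637·5/12) = 2.4250
Current forward F = (S − I)·e^(rT) = (54.78 − 2.4250)·e^(0.0637·11/12) = 52.3550 × 1.060130 = 55.5031
Value (long) = (F − K)·e^(−rT) = (55.5031 − 52.82) × 0.943280 = 2.5309
Short position value = −(long value) = -R$2.53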